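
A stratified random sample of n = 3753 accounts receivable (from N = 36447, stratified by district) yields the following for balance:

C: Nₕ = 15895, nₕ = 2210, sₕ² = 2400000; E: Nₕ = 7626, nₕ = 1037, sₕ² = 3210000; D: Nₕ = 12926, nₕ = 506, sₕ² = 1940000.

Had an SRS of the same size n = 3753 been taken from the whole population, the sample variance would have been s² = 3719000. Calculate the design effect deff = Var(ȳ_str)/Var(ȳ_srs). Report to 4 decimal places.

0.8530

Var(ȳ_str) = Σ Wₕ²(1−fₕ)sₕ²/nₕ with Wₕ = Nₕ/36447:
  C: (15895/36447)²·(1−2210/15895)·2400000/2210 = 177.82824
  E: (7626/36447)²·(1−1037/7626)·3210000/1037 = 117.08979
  D: (12926/36447)²·(1−506/12926)·1940000/506 = 463.3545
  → Var(ȳ_str) = 758.27253.
Var(ȳ_srs) = (1 − 3753/36447)·3719000/3753 = 888.902.
deff = 758.27253 / 888.902 = 0.8530.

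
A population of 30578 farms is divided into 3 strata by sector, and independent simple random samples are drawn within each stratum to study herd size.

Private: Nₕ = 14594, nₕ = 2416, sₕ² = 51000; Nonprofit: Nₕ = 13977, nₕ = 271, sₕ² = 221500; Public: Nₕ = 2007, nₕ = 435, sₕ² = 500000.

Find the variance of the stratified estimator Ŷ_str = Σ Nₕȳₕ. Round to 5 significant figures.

1.6396 × 10^11

Var(Ŷ_str) = Σₕ Nₕ²(1 − fₕ)sₕ²/nₕ.
Private: 14594²·(1 − 2416/14594)·51000/2416 = 3.7516607 × 10^9.
Nonprofit: 13977²·(1 − 271/13977)·221500/271 = 1.5657742 × 10^11.
Public: 2007²·(1 − 435/2007)·500000/435 = 3.6264414 × 10^9.
Sum = 1.6395552 × 10^11.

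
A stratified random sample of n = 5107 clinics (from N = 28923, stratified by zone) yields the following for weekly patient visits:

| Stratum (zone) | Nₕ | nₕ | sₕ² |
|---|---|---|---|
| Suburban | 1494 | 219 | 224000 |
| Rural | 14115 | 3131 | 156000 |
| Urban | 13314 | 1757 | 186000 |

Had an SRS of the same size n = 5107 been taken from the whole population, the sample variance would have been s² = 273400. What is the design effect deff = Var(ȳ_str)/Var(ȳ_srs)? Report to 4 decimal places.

Var(ȳ_str) = Σ Wₕ²(1−fₕ)sₕ²/nₕ with Wₕ = Nₕ/28923:
  Suburban: (1494/28923)²·(1−219/1494)·224000/219 = 2.3290457
  Rural: (14115/28923)²·(1−3131/14115)·156000/3131 = 9.2341359
  Urban: (13314/28923)²·(1−1757/13314)·186000/1757 = 19.471893
  → Var(ȳ_str) = 31.035075.
Var(ȳ_srs) = (1 − 5107/28923)·273400/5107 = 44.08168.
deff = 31.035075 / 44.08168 = 0.7040.

0.7040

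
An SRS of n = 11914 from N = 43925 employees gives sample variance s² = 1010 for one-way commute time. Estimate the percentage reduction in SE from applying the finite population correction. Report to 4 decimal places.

14.6323

f = n/N = 11914/43925 = 0.27123506.
SE_no-fpc = √(s²/n) = 0.29116012; SE_fpc = √((1−f)s²/n) = 0.24855679.
Ratio = √(1−f) = 0.85367730. Reduction = 100·(1 − 0.85367730) = 14.6323%.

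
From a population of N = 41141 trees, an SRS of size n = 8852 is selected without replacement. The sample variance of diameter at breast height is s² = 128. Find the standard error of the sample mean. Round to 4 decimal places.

Under SRS without replacement, Var(ȳ) = (1 − f)·s²/n with f = n/N = 8852/41141 = 0.21516249.
Var(ȳ) = (1 − 0.21516249)·128/8852 = 0.78483751·0.014460009 = 0.011348757.
SE(ȳ) = √(0.011348757) = 0.1065.

0.1065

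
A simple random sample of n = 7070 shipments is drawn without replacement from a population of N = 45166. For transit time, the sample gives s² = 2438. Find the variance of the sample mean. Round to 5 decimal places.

Under SRS without replacement, Var(ȳ) = (1 − f)·s²/n with f = n/N = 7070/45166 = 0.15653368.
Var(ȳ) = (1 − 0.15653368)·2438/7070 = 0.84346632·0.34483734 = 0.29085868.

0.29086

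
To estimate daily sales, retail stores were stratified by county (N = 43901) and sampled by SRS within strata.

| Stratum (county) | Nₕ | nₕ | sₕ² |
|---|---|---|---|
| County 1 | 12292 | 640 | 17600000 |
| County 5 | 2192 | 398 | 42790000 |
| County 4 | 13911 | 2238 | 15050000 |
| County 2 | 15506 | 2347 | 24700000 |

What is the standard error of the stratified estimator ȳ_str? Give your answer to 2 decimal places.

Var(ȳ_str) = Σₕ Wₕ²(1 − fₕ)sₕ²/nₕ with Wₕ = Nₕ/N, N = 43901.
County 1: Wₕ = 0.27999362; term = 0.27999362²·(1 − 0.05206638)·17600000/640 = 2043.6518.
County 5: Wₕ = 0.04993053; term = 0.04993053²·(1 − 0.18156934)·42790000/398 = 219.36805.
County 4: Wₕ = 0.31687205; term = 0.31687205²·(1 − 0.16087988)·15050000/2238 = 566.58938.
County 2: Wₕ = 0.35320380; term = 0.35320380²·(1 − 0.15136076)·24700000/2347 = 1114.186.
Sum = 3943.7952.
SE = √(3943.7952) = 62.80.

62.80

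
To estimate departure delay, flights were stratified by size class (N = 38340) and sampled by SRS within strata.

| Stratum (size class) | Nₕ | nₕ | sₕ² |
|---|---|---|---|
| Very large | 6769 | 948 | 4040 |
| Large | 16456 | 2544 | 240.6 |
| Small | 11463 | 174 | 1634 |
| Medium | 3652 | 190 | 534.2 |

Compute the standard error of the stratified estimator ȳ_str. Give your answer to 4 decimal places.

Var(ȳ_str) = Σₕ Wₕ²(1 − fₕ)sₕ²/nₕ with Wₕ = Nₕ/N, N = 38340.
Very large: Wₕ = 0.17655190; term = 0.17655190²·(1 − 0.14005023)·4040/948 = 0.11423283.
Large: Wₕ = 0.42921231; term = 0.42921231²·(1 − 0.15459407)·240.6/2544 = 0.014729505.
Small: Wₕ = 0.29898279; term = 0.29898279²·(1 − 0.01517927)·1634/174 = 0.8267084.
Medium: Wₕ = 0.09525300; term = 0.09525300²·(1 − 0.05202629)·534.2/190 = 0.02418265.
Sum = 0.97985339.
SE = √(0.97985339) = 0.9899.

0.9899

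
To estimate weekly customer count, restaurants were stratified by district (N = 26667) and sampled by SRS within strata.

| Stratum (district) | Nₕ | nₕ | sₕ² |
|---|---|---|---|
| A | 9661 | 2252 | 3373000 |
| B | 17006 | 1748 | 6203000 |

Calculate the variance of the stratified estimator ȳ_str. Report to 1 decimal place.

1445.6

Var(ȳ_str) = Σₕ Wₕ²(1 − fₕ)sₕ²/nₕ with Wₕ = Nₕ/N, N = 26667.
A: Wₕ = 0.36228297; term = 0.36228297²·(1 − 0.23310216)·3373000/2252 = 150.75833.
B: Wₕ = 0.63771703; term = 0.63771703²·(1 − 0.10278725)·6203000/1748 = 1294.8272.
Sum = 1445.5855.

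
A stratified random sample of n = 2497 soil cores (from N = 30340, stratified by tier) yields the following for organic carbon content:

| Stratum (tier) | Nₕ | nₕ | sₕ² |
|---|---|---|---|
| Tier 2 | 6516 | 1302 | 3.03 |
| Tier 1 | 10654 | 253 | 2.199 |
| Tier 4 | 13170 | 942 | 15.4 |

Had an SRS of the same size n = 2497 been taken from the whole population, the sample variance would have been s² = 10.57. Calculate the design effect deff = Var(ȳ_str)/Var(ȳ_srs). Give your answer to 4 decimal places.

1.0277

Var(ȳ_str) = Σ Wₕ²(1−fₕ)sₕ²/nₕ with Wₕ = Nₕ/30340:
  Tier 2: (6516/30340)²·(1−1302/6516)·3.03/1302 = 8.5891976 × 10^-5
  Tier 1: (10654/30340)²·(1−253/10654)·2.199/253 = 0.0010463123
  Tier 4: (13170/30340)²·(1−942/13170)·15.4/942 = 0.0028600911
  → Var(ȳ_str) = 0.0039922954.
Var(ȳ_srs) = (1 − 2497/30340)·10.57/2497 = 0.0038846947.
deff = 0.0039922954 / 0.0038846947 = 1.0277.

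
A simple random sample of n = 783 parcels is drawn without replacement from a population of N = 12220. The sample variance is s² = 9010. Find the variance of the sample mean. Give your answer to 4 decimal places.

Under SRS without replacement, Var(ȳ) = (1 − f)·s²/n with f = n/N = 783/12220 = 0.06407529.
Var(ȳ) = (1 − 0.06407529)·9010/783 = 0.93592471·11.507024 = 10.769708.

10.7697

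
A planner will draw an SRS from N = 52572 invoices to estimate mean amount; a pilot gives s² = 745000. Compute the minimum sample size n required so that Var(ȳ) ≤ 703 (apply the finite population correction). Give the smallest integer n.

Without fpc, n₀ = s²/D = 745000/703 = 1059.7440.
With fpc, (1 − n/N)·s²/n ≤ D requires n ≥ n₀/(1 + n₀/N) = 1059.7440/(1 + 1059.7440/52572) = 1038.8038.
Rounding up, n = 1039.

1039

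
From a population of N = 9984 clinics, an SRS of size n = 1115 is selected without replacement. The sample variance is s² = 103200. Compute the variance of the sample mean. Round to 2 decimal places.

82.22

Under SRS without replacement, Var(ȳ) = (1 − f)·s²/n with f = n/N = 1115/9984 = 0.11167869.
Var(ȳ) = (1 − 0.11167869)·103200/1115 = 0.88832131·92.556054 = 82.219515.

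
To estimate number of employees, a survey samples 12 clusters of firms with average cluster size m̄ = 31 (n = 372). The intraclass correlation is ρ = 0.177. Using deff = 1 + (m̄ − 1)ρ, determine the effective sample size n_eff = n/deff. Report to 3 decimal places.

58.954

deff = 1 + (31 − 1)·0.177 = 1 + 5.31 = 6.31.
n_eff = 372 / 6.31 = 58.954.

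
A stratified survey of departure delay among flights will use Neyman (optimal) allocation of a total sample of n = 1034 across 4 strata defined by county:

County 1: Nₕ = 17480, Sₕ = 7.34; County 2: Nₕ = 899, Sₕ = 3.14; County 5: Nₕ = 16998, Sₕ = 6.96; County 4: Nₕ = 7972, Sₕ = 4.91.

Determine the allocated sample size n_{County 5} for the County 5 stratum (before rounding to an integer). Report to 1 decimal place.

423.9

Neyman allocation: nₕ = n·NₕSₕ / Σⱼ NⱼSⱼ.
Σ NⱼSⱼ = 17480·7.34 + 899·3.14 + 16998·6.96 + 7972·4.91 = 288574.66.
n_{County 5} = 1034·16998·6.96 / 288574.66 = 423.9.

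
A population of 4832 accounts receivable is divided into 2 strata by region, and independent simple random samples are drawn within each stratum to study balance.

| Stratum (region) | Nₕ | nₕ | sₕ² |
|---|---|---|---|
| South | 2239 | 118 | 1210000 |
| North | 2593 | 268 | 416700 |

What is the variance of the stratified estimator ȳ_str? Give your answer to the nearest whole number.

Var(ȳ_str) = Σₕ Wₕ²(1 − fₕ)sₕ²/nₕ with Wₕ = Nₕ/N, N = 4832.
South: Wₕ = 0.46336921; term = 0.46336921²·(1 − 0.05270210)·1210000/118 = 2085.6637.
North: Wₕ = 0.53663079; term = 0.53663079²·(1 − 0.10335519)·416700/268 = 401.47668.
Sum = 2487.1404.

2487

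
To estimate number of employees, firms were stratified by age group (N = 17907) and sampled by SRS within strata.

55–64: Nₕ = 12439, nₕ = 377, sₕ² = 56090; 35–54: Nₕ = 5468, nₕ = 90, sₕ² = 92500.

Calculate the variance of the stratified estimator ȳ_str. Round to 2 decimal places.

Var(ȳ_str) = Σₕ Wₕ²(1 − fₕ)sₕ²/nₕ with Wₕ = Nₕ/N, N = 17907.
55–64: Wₕ = 0.69464455; term = 0.69464455²·(1 − 0.03030790)·56090/377 = 69.615062.
35–54: Wₕ = 0.30535545; term = 0.30535545²·(1 − 0.01645940)·92500/90 = 94.254666.
Sum = 163.86973.

163.87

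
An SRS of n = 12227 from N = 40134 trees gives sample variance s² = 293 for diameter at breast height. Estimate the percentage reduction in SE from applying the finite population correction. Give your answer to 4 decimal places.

f = n/N = 12227/40134 = 0.30465441.
SE_no-fpc = √(s²/n) = 0.15480103; SE_fpc = √((1−f)s²/n) = 0.12908453.
Ratio = √(1−f) = 0.83387385. Reduction = 100·(1 − 0.83387385) = 16.6126%.

16.6126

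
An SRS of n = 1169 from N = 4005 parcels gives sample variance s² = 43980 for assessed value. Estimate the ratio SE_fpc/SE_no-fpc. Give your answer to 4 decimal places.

0.8415

f = n/N = 1169/4005 = 0.29188514.
SE_no-fpc = √(s²/n) = 6.1336693; SE_fpc = √((1−f)s²/n) = 5.1614558.
Ratio = √(1−f) = 0.84149561.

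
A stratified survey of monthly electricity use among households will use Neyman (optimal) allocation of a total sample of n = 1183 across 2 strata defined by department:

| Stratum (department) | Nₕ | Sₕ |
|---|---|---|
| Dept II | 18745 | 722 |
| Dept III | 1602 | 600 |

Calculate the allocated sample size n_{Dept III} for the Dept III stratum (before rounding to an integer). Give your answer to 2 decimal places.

78.45

Neyman allocation: nₕ = n·NₕSₕ / Σⱼ NⱼSⱼ.
Σ NⱼSⱼ = 18745·722 + 1602·600 = 1.449509 × 10^7.
n_{Dept III} = 1183·1602·600 / (1.449509 × 10^7) = 78.45.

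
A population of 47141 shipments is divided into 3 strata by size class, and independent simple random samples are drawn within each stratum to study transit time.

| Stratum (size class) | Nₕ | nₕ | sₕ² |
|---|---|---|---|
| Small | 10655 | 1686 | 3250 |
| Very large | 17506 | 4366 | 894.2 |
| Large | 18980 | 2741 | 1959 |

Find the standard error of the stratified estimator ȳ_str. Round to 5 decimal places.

Var(ȳ_str) = Σₕ Wₕ²(1 − fₕ)sₕ²/nₕ with Wₕ = Nₕ/N, N = 47141.
Small: Wₕ = 0.22602406; term = 0.22602406²·(1 − 0.15823557)·3250/1686 = 0.082894494.
Very large: Wₕ = 0.37135402; term = 0.37135402²·(1 − 0.24940021)·894.2/4366 = 0.021199989.
Large: Wₕ = 0.40262192; term = 0.40262192²·(1 − 0.14441517)·1959/2741 = 0.099125025.
Sum = 0.20321951.
SE = √(0.20321951) = 0.45080.

0.45080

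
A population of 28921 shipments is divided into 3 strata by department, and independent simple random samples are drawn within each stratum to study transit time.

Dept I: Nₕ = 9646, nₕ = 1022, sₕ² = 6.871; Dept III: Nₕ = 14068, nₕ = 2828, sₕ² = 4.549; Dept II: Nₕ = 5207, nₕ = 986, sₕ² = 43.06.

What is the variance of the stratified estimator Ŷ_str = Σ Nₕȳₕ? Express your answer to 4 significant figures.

Var(Ŷ_str) = Σₕ Nₕ²(1 − fₕ)sₕ²/nₕ.
Dept I: 9646²·(1 − 1022/9646)·6.871/1022 = 559274.55.
Dept III: 14068²·(1 − 2828/14068)·4.549/2828 = 254352.03.
Dept II: 5207²·(1 − 986/5207)·43.06/986 = 959842.64.
Sum = 1.7734692 × 10^6.

1.773 × 10^6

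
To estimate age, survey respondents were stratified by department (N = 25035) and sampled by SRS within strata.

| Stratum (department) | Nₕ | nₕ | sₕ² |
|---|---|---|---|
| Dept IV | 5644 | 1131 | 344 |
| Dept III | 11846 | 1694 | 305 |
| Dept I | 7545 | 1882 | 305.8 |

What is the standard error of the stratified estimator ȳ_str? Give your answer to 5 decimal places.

Var(ȳ_str) = Σₕ Wₕ²(1 − fₕ)sₕ²/nₕ with Wₕ = Nₕ/N, N = 25035.
Dept IV: Wₕ = 0.22544438; term = 0.22544438²·(1 − 0.20038979)·344/1131 = 0.012360982.
Dept III: Wₕ = 0.47317755; term = 0.47317755²·(1 − 0.14300186)·305/1694 = 0.034547337.
Dept I: Wₕ = 0.30137807; term = 0.30137807²·(1 − 0.24943671)·305.8/1882 = 0.011077161.
Sum = 0.05798548.
SE = √(0.05798548) = 0.24080.

0.24080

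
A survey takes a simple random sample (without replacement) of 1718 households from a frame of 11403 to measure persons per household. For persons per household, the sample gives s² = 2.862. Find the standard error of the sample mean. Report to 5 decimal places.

0.03762

Under SRS without replacement, Var(ȳ) = (1 − f)·s²/n with f = n/N = 1718/11403 = 0.15066211.
Var(ȳ) = (1 − 0.15066211)·2.862/1718 = 0.84933789·0.0016658906 = 0.001414904.
SE(ȳ) = √(0.001414904) = 0.03762.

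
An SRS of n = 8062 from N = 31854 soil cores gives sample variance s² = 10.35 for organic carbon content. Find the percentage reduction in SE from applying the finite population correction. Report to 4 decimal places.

f = n/N = 8062/31854 = 0.25309223.
SE_no-fpc = √(s²/n) = 0.035830163; SE_fpc = √((1−f)s²/n) = 0.030965797.
Ratio = √(1−f) = 0.86423826. Reduction = 100·(1 − 0.86423826) = 13.5762%.

13.5762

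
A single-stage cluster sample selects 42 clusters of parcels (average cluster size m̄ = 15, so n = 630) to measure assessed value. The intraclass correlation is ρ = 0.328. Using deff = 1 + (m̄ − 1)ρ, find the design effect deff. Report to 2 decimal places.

deff = 1 + (15 − 1)·0.328 = 1 + 4.592 = 5.592.

5.59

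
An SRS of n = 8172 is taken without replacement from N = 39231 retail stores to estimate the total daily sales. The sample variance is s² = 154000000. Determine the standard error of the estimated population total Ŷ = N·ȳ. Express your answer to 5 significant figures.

Var(Ŷ) = N²·Var(ȳ) = N²·(1 − n/N)·s²/n.
f = 8172/39231 = 0.20830466; Var(ȳ) = 0.79169534·154000000/8172 = 14919.369.
Var(Ŷ) = 39231² · 14919.369 = 2.2961974 × 10^13.
SE(Ŷ) = √(2.2961974 × 10^13) = 4.7919 × 10^6.

4.7919 × 10^6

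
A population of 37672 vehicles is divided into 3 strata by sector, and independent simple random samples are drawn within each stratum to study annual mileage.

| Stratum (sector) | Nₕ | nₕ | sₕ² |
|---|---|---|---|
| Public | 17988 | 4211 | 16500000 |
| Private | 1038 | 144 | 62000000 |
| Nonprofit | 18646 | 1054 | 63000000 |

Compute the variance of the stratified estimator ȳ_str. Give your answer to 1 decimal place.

14781.2

Var(ȳ_str) = Σₕ Wₕ²(1 − fₕ)sₕ²/nₕ with Wₕ = Nₕ/N, N = 37672.
Public: Wₕ = 0.47748991; term = 0.47748991²·(1 − 0.23410051)·16500000/4211 = 684.22492.
Private: Wₕ = 0.02755362; term = 0.02755362²·(1 − 0.13872832)·62000000/144 = 281.53132.
Nonprofit: Wₕ = 0.49495647; term = 0.49495647²·(1 − 0.05652687)·63000000/1054 = 13815.401.
Sum = 14781.157.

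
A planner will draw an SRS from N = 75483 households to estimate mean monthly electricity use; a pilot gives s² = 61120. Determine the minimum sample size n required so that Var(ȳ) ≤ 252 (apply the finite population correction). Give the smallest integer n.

Without fpc, n₀ = s²/D = 61120/252 = 242.5397.
With fpc, (1 − n/N)·s²/n ≤ D requires n ≥ n₀/(1 + n₀/N) = 242.5397/(1 + 242.5397/75483) = 241.7629.
Rounding up, n = 242.

242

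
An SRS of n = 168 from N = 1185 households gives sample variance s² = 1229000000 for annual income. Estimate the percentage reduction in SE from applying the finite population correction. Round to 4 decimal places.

f = n/N = 168/1185 = 0.14177215.
SE_no-fpc = √(s²/n) = 2704.7137; SE_fpc = √((1−f)s²/n) = 2505.6627.
Ratio = √(1−f) = 0.92640588. Reduction = 100·(1 − 0.92640588) = 7.3594%.

7.3594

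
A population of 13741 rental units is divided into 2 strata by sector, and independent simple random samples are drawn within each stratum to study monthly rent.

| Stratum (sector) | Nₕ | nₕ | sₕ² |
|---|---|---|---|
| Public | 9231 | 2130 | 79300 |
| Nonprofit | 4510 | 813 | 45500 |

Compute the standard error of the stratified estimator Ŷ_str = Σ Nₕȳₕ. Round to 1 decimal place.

Var(Ŷ_str) = Σₕ Nₕ²(1 − fₕ)sₕ²/nₕ.
Public: 9231²·(1 − 2130/9231)·79300/2130 = 2.4404047 × 10^9.
Nonprofit: 4510²·(1 − 813/4510)·45500/813 = 9.3314008 × 10^8.
Sum = 3.3735448 × 10^9.
SE = √(3.3735448 × 10^9) = 58082.2.

58082.2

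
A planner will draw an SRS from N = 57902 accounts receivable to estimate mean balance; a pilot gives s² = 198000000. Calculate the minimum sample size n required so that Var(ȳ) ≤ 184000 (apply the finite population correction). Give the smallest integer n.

Without fpc, n₀ = s²/D = 198000000/184000 = 1076.0870.
With fpc, (1 − n/N)·s²/n ≤ D requires n ≥ n₀/(1 + n₀/N) = 1076.0870/(1 + 1076.0870/57902) = 1056.4532.
Rounding up, n = 1057.

1057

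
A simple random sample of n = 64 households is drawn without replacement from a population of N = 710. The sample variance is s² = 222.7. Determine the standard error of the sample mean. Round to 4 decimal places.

1.7793

Under SRS without replacement, Var(ȳ) = (1 − f)·s²/n with f = n/N = 64/710 = 0.09014085.
Var(ȳ) = (1 − 0.09014085)·222.7/64 = 0.90985915·3.4796875 = 3.1660255.
SE(ȳ) = √(3.1660255) = 1.7793.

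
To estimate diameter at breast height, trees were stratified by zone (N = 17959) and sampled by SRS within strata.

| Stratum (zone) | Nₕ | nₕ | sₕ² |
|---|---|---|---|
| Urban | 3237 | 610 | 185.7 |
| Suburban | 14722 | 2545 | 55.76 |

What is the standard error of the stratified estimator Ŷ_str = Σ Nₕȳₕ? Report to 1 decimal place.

Var(Ŷ_str) = Σₕ Nₕ²(1 − fₕ)sₕ²/nₕ.
Urban: 3237²·(1 − 610/3237)·185.7/610 = 2.5887186 × 10^6.
Suburban: 14722²·(1 − 2545/14722)·55.76/2545 = 3.9277343 × 10^6.
Sum = 6.5164529 × 10^6.
SE = √(6.5164529 × 10^6) = 2552.7.

2552.7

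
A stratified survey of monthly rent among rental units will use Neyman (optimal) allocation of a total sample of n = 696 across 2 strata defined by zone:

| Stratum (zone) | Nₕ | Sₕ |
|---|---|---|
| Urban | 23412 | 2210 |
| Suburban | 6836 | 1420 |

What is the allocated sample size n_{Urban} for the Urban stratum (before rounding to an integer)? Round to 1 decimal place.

586.1

Neyman allocation: nₕ = n·NₕSₕ / Σⱼ NⱼSⱼ.
Σ NⱼSⱼ = 23412·2210 + 6836·1420 = 6.144764 × 10^7.
n_{Urban} = 696·23412·2210 / (6.144764 × 10^7) = 586.1.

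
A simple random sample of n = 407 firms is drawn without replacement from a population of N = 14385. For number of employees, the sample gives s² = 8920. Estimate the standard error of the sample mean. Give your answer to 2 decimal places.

Under SRS without replacement, Var(ȳ) = (1 − f)·s²/n with f = n/N = 407/14385 = 0.02829336.
Var(ȳ) = (1 − 0.02829336)·8920/407 = 0.97170664·21.916462 = 21.296372.
SE(ȳ) = √(21.296372) = 4.61.

4.61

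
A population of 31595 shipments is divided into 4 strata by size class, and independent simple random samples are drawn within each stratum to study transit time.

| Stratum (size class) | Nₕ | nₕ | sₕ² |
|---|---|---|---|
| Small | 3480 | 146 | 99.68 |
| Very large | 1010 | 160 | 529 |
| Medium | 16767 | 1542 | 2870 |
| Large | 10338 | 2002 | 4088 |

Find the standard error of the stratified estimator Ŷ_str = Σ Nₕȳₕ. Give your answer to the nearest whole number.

25727

Var(Ŷ_str) = Σₕ Nₕ²(1 − fₕ)sₕ²/nₕ.
Small: 3480²·(1 − 146/3480)·99.68/146 = 7.9213648 × 10^6.
Very large: 1010²·(1 − 160/1010)·529/160 = 2.8384156 × 10^6.
Medium: 16767²·(1 − 1542/16767)·2870/1542 = 4.7512752 × 10^8.
Large: 10338²·(1 − 2002/10338)·4088/2002 = 1.7597098 × 10^8.
Sum = 6.6185828 × 10^8.
SE = √(6.6185828 × 10^8) = 25727.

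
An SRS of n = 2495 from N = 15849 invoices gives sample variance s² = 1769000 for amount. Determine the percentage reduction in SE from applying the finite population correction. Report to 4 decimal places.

8.2080

f = n/N = 2495/15849 = 0.15742318.
SE_no-fpc = √(s²/n) = 26.627393; SE_fpc = √((1−f)s²/n) = 24.441812.
Ratio = √(1−f) = 0.91791983. Reduction = 100·(1 − 0.91791983) = 8.2080%.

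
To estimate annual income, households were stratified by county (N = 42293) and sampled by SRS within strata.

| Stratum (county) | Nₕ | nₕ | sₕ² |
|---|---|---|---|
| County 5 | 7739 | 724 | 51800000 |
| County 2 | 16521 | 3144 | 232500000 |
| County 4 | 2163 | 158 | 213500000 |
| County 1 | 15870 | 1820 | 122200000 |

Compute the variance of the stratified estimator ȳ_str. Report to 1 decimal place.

Var(ȳ_str) = Σₕ Wₕ²(1 − fₕ)sₕ²/nₕ with Wₕ = Nₕ/N, N = 42293.
County 5: Wₕ = 0.18298536; term = 0.18298536²·(1 − 0.09355214)·51800000/724 = 2171.5345.
County 2: Wₕ = 0.39063202; term = 0.39063202²·(1 − 0.19030325)·232500000/3144 = 9136.892.
County 4: Wₕ = 0.05114322; term = 0.05114322²·(1 − 0.07304669)·213500000/158 = 3276.2324.
County 1: Wₕ = 0.37523940; term = 0.37523940²·(1 − 0.11468179)·122200000/1820 = 8369.8193.
Sum = 22954.478.

22954.5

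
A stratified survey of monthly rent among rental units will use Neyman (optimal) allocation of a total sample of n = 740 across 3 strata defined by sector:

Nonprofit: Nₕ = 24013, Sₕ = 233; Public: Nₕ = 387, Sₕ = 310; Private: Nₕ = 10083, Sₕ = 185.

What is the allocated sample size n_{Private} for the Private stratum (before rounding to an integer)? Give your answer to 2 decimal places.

182.10

Neyman allocation: nₕ = n·NₕSₕ / Σⱼ NⱼSⱼ.
Σ NⱼSⱼ = 24013·233 + 387·310 + 10083·185 = 7.580354 × 10^6.
n_{Private} = 740·10083·185 / (7.580354 × 10^6) = 182.10.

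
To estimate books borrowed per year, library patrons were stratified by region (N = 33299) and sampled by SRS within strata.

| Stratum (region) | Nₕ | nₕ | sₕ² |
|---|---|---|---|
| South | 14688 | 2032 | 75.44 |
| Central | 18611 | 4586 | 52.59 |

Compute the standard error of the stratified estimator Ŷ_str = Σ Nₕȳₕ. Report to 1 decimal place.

3145.6

Var(Ŷ_str) = Σₕ Nₕ²(1 − fₕ)sₕ²/nₕ.
South: 14688²·(1 − 2032/14688)·75.44/2032 = 6.9013985 × 10^6.
Central: 18611²·(1 − 4586/18611)·52.59/4586 = 2.9932411 × 10^6.
Sum = 9.8946396 × 10^6.
SE = √(9.8946396 × 10^6) = 3145.6.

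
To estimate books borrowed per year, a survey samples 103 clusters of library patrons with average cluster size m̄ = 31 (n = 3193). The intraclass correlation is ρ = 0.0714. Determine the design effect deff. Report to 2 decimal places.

deff = 1 + (31 − 1)·0.0714 = 1 + 2.142 = 3.142.

3.14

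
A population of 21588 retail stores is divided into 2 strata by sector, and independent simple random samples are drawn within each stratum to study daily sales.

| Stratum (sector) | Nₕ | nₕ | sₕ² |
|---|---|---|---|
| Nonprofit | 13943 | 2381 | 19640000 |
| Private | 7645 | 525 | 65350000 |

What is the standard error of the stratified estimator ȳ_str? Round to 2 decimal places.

131.88

Var(ȳ_str) = Σₕ Wₕ²(1 − fₕ)sₕ²/nₕ with Wₕ = Nₕ/N, N = 21588.
Nonprofit: Wₕ = 0.64586807; term = 0.64586807²·(1 − 0.17076669)·19640000/2381 = 2853.2936.
Private: Wₕ = 0.35413193; term = 0.35413193²·(1 − 0.06867233)·65350000/525 = 14538.478.
Sum = 17391.772.
SE = √(17391.772) = 131.88.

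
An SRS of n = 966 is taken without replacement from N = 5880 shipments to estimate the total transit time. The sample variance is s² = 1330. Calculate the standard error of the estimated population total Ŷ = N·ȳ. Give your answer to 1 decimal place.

Var(Ŷ) = N²·Var(ȳ) = N²·(1 − n/N)·s²/n.
f = 966/5880 = 0.16428571; Var(ȳ) = 0.83571429·1330/966 = 1.1506211.
Var(Ŷ) = 5880² · 1.1506211 = 3.9782034 × 10^7.
SE(Ŷ) = √(3.9782034 × 10^7) = 6307.3.

6307.3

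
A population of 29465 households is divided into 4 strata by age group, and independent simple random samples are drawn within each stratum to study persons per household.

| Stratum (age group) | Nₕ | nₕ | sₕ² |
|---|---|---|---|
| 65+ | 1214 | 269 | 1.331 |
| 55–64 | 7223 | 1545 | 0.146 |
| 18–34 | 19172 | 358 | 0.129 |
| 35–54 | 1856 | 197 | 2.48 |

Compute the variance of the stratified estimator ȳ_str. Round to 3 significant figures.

Var(ȳ_str) = Σₕ Wₕ²(1 − fₕ)sₕ²/nₕ with Wₕ = Nₕ/N, N = 29465.
65+: Wₕ = 0.04120143; term = 0.04120143²·(1 − 0.22158155)·1.331/269 = 6.538278 × 10^-6.
55–64: Wₕ = 0.24513830; term = 0.24513830²·(1 − 0.21390004)·0.146/1545 = 4.4640031 × 10^-6.
18–34: Wₕ = 0.65067029; term = 0.65067029²·(1 − 0.01867306)·0.129/358 = 1.4970708 × 10^-4.
35–54: Wₕ = 0.06298999; term = 0.06298999²·(1 − 0.10614224)·2.48/197 = 4.4647477 × 10^-5.
Sum = 2.0535684 × 10^-4.

2.05 × 10^-4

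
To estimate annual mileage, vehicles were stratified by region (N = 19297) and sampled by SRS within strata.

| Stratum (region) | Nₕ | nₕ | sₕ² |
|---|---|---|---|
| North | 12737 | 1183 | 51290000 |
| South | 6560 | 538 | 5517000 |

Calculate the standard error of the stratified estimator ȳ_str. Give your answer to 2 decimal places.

134.99

Var(ȳ_str) = Σₕ Wₕ²(1 − fₕ)sₕ²/nₕ with Wₕ = Nₕ/N, N = 19297.
North: Wₕ = 0.66005079; term = 0.66005079²·(1 − 0.09287901)·51290000/1183 = 17134.359.
South: Wₕ = 0.33994921; term = 0.33994921²·(1 − 0.08201220)·5517000/538 = 1087.8918.
Sum = 18222.251.
SE = √(18222.251) = 134.99.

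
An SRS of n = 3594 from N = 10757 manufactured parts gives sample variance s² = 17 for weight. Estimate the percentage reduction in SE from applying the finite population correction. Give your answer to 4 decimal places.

18.3978

f = n/N = 3594/10757 = 0.33410802.
SE_no-fpc = √(s²/n) = 0.068775764; SE_fpc = √((1−f)s²/n) = 0.05612254.
Ratio = √(1−f) = 0.81602204. Reduction = 100·(1 − 0.81602204) = 18.3978%.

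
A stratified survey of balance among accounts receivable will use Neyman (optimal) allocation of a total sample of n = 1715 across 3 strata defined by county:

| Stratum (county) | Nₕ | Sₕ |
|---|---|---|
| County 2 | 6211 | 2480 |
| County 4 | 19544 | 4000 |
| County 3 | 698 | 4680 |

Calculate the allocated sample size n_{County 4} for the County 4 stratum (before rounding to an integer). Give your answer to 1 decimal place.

1384.4

Neyman allocation: nₕ = n·NₕSₕ / Σⱼ NⱼSⱼ.
Σ NⱼSⱼ = 6211·2480 + 19544·4000 + 698·4680 = 9.684592 × 10^7.
n_{County 4} = 1715·19544·4000 / (9.684592 × 10^7) = 1384.4.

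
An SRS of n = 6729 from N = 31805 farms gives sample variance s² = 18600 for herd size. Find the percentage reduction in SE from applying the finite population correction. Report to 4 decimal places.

11.2064

f = n/N = 6729/31805 = 0.21157051.
SE_no-fpc = √(s²/n) = 1.6625749; SE_fpc = √((1−f)s²/n) = 1.4762593.
Ratio = √(1−f) = 0.88793552. Reduction = 100·(1 − 0.88793552) = 11.2064%.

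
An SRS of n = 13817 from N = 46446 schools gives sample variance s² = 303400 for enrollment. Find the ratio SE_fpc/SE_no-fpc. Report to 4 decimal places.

0.8382

f = n/N = 13817/46446 = 0.29748525.
SE_no-fpc = √(s²/n) = 4.6859852; SE_fpc = √((1−f)s²/n) = 3.9276125.
Ratio = √(1−f) = 0.83816153.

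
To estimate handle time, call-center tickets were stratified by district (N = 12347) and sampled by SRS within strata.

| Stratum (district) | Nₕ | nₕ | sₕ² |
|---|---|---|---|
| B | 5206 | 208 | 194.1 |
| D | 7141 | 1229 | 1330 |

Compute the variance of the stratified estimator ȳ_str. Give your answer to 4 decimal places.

Var(ȳ_str) = Σₕ Wₕ²(1 − fₕ)sₕ²/nₕ with Wₕ = Nₕ/N, N = 12347.
B: Wₕ = 0.42164088; term = 0.42164088²·(1 − 0.03995390)·194.1/208 = 0.1592721.
D: Wₕ = 0.57835912; term = 0.57835912²·(1 − 0.17210475)·1330/1229 = 0.29968867.
Sum = 0.45896077.

0.4590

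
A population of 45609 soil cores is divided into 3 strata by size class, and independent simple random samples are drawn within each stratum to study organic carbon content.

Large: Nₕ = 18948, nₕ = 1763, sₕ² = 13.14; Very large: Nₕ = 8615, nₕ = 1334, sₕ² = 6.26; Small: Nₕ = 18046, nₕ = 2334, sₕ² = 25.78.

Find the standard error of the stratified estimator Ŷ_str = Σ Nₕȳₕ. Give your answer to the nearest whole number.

2419

Var(Ŷ_str) = Σₕ Nₕ²(1 − fₕ)sₕ²/nₕ.
Large: 18948²·(1 − 1763/18948)·13.14/1763 = 2.4269228 × 10^6.
Very large: 8615²·(1 − 1334/8615)·6.26/1334 = 294350.53.
Small: 18046²·(1 − 2334/18046)·25.78/2334 = 3.1318034 × 10^6.
Sum = 5.8530767 × 10^6.
SE = √(5.8530767 × 10^6) = 2419.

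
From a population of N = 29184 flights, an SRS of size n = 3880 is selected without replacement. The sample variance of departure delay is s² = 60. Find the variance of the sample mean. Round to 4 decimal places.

Under SRS without replacement, Var(ȳ) = (1 − f)·s²/n with f = n/N = 3880/29184 = 0.13294956.
Var(ȳ) = (1 − 0.13294956)·60/3880 = 0.86705044·0.015463918 = 0.013407996.

0.0134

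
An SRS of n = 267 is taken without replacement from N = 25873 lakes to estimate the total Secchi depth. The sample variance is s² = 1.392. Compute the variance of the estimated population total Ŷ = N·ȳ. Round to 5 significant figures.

Var(Ŷ) = N²·Var(ȳ) = N²·(1 − n/N)·s²/n.
f = 267/25873 = 0.01031964; Var(ȳ) = 0.98968036·1.392/267 = 0.0051596819.
Var(Ŷ) = 25873² · 0.0051596819 = 3.4539536 × 10^6.

3.4540 × 10^6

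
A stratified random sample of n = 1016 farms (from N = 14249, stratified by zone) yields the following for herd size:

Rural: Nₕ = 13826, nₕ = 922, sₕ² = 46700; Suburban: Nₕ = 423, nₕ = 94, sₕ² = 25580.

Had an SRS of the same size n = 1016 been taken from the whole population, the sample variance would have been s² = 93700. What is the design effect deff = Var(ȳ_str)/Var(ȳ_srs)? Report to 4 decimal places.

0.5218

Var(ȳ_str) = Σ Wₕ²(1−fₕ)sₕ²/nₕ with Wₕ = Nₕ/14249:
  Rural: (13826/14249)²·(1−922/13826)·46700/922 = 44.508001
  Suburban: (423/14249)²·(1−94/423)·25580/94 = 0.18652634
  → Var(ȳ_str) = 44.694527.
Var(ȳ_srs) = (1 − 1016/14249)·93700/1016 = 85.648509.
deff = 44.694527 / 85.648509 = 0.5218.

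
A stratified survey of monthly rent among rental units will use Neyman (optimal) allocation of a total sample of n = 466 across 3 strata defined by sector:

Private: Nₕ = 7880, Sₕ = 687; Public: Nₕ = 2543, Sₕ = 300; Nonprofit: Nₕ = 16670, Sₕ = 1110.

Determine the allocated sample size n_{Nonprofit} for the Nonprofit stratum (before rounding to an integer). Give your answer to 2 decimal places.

Neyman allocation: nₕ = n·NₕSₕ / Σⱼ NⱼSⱼ.
Σ NⱼSⱼ = 7880·687 + 2543·300 + 16670·1110 = 2.468016 × 10^7.
n_{Nonprofit} = 466·16670·1110 / (2.468016 × 10^7) = 349.38.

349.38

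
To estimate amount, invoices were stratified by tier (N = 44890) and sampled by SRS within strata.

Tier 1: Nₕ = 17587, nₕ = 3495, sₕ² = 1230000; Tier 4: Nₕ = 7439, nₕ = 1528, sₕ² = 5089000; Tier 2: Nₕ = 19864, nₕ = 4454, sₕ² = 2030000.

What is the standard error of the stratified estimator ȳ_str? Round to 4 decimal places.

Var(ȳ_str) = Σₕ Wₕ²(1 − fₕ)sₕ²/nₕ with Wₕ = Nₕ/N, N = 44890.
Tier 1: Wₕ = 0.39177991; term = 0.39177991²·(1 − 0.19872633)·1230000/3495 = 43.283574.
Tier 4: Wₕ = 0.16571620; term = 0.16571620²·(1 − 0.20540395)·5089000/1528 = 72.675061.
Tier 2: Wₕ = 0.44250390; term = 0.44250390²·(1 − 0.22422473)·2030000/4454 = 69.233448.
Sum = 185.19208.
SE = √(185.19208) = 13.6085.

13.6085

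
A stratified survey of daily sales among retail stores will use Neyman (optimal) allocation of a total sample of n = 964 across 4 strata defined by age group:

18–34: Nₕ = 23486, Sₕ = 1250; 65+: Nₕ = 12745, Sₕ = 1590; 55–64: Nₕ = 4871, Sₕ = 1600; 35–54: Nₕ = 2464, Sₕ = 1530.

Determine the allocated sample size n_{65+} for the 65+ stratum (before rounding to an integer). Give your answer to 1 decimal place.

Neyman allocation: nₕ = n·NₕSₕ / Σⱼ NⱼSⱼ.
Σ NⱼSⱼ = 23486·1250 + 12745·1590 + 4871·1600 + 2464·1530 = 6.118557 × 10^7.
n_{65+} = 964·12745·1590 / (6.118557 × 10^7) = 319.3.

319.3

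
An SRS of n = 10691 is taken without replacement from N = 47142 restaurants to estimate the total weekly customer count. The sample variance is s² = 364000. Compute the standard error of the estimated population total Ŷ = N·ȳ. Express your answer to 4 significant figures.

241900

Var(Ŷ) = N²·Var(ȳ) = N²·(1 − n/N)·s²/n.
f = 10691/47142 = 0.22678291; Var(ȳ) = 0.77321709·364000/10691 = 26.325977.
Var(Ŷ) = 47142² · 26.325977 = 5.8506013 × 10^10.
SE(Ŷ) = √(5.8506013 × 10^10) = 241900.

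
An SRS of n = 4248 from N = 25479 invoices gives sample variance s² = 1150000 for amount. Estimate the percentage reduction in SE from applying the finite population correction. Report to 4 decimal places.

8.7161

f = n/N = 4248/25479 = 0.16672554.
SE_no-fpc = √(s²/n) = 16.453438; SE_fpc = √((1−f)s²/n) = 15.019335.
Ratio = √(1−f) = 0.91283868. Reduction = 100·(1 − 0.91283868) = 8.7161%.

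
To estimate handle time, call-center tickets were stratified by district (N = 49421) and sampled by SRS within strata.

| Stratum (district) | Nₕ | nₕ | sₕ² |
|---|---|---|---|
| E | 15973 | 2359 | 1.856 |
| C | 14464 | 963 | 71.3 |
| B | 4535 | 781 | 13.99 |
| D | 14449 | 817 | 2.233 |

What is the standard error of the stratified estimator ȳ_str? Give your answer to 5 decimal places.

0.07959

Var(ȳ_str) = Σₕ Wₕ²(1 − fₕ)sₕ²/nₕ with Wₕ = Nₕ/N, N = 49421.
E: Wₕ = 0.32320269; term = 0.32320269²·(1 − 0.14768672)·1.856/2359 = 7.004856 × 10^-5.
C: Wₕ = 0.29266911; term = 0.29266911²·(1 − 0.06657909)·71.3/963 = 0.0059196296.
B: Wₕ = 0.09176261; term = 0.09176261²·(1 − 0.17221610)·13.99/781 = 1.2485766 × 10^-4.
D: Wₕ = 0.29236559; term = 0.29236559²·(1 − 0.05654371)·2.233/817 = 2.2041491 × 10^-4.
Sum = 0.0063349507.
SE = √(0.0063349507) = 0.07959.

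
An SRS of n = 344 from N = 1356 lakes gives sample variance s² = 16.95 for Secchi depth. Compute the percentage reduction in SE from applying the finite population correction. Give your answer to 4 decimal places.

f = n/N = 344/1356 = 0.25368732.
SE_no-fpc = √(s²/n) = 0.2219758; SE_fpc = √((1−f)s²/n) = 0.19176354.
Ratio = √(1−f) = 0.86389391. Reduction = 100·(1 − 0.86389391) = 13.6106%.

13.6106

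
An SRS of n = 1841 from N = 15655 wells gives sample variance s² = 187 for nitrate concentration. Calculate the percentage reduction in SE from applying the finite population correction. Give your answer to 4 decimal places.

f = n/N = 1841/15655 = 0.11759821.
SE_no-fpc = √(s²/n) = 0.31870869; SE_fpc = √((1−f)s²/n) = 0.29938297.
Ratio = √(1−f) = 0.93936244. Reduction = 100·(1 − 0.93936244) = 6.0638%.

6.0638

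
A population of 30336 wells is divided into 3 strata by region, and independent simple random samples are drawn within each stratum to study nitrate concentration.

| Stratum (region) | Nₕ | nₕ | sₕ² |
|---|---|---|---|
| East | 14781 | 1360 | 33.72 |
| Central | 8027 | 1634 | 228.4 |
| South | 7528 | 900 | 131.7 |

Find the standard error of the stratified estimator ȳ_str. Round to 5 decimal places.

Var(ȳ_str) = Σₕ Wₕ²(1 − fₕ)sₕ²/nₕ with Wₕ = Nₕ/N, N = 30336.
East: Wₕ = 0.48724288; term = 0.48724288²·(1 − 0.09201001)·33.72/1360 = 0.0053446678.
Central: Wₕ = 0.26460311; term = 0.26460311²·(1 − 0.20356297)·228.4/1634 = 0.0077944483.
South: Wₕ = 0.24815401; term = 0.24815401²·(1 − 0.11955367)·131.7/900 = 0.0079339369.
Sum = 0.021073053.
SE = √(0.021073053) = 0.14517.

0.14517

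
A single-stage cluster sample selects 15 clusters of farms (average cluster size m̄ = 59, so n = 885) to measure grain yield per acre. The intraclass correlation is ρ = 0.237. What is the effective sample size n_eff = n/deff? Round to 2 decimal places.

deff = 1 + (59 − 1)·0.237 = 1 + 13.746 = 14.746.
n_eff = 885 / 14.746 = 60.02.

60.02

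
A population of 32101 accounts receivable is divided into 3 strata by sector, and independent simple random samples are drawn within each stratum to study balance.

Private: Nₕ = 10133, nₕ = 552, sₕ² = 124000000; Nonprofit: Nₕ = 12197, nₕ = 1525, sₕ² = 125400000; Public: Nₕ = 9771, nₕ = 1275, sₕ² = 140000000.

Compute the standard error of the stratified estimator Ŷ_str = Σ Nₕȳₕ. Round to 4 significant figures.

6.452 × 10^6

Var(Ŷ_str) = Σₕ Nₕ²(1 − fₕ)sₕ²/nₕ.
Private: 10133²·(1 − 552/10133)·124000000/552 = 2.1808786 × 10^13.
Nonprofit: 12197²·(1 − 1525/12197)·125400000/1525 = 1.0703518 × 10^13.
Public: 9771²·(1 − 1275/9771)·140000000/1275 = 9.1153084 × 10^12.
Sum = 4.1627612 × 10^13.
SE = √(4.1627612 × 10^13) = 6.452 × 10^6.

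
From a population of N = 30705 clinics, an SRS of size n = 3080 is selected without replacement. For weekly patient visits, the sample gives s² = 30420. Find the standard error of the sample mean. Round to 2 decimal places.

Under SRS without replacement, Var(ȳ) = (1 − f)·s²/n with f = n/N = 3080/30705 = 0.10030940.
Var(ȳ) = (1 − 0.10030940)·30420/3080 = 0.89969060·9.8766234 = 8.8859053.
SE(ȳ) = √(8.8859053) = 2.98.

2.98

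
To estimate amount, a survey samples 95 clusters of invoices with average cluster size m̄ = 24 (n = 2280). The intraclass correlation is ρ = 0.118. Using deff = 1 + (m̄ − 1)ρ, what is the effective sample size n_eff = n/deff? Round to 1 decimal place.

deff = 1 + (24 − 1)·0.118 = 1 + 2.714 = 3.714.
n_eff = 2280 / 3.714 = 613.9.

613.9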